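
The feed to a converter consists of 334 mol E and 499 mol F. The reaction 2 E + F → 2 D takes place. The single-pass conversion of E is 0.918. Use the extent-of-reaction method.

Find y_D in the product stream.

E reacted = 0.918 × 334 = 306.6 mol; ν_E = −2, so ξ = 306.6/2 = 153.3 mol.
Outlet amounts (n = n₀ + ν ξ):
  E: 334 − 2(153.3) = 27.39
  F: 499 − 1(153.3) = 345.7
  D: 0 + 2(153.3) = 306.6
Total out = 679.7 mol; y_D = 306.6 / 679.7 = 0.4511.

0.451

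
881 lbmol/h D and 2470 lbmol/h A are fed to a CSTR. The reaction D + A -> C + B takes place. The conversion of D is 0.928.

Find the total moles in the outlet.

D reacted = 0.928 × 881 = 817.6 lbmol/h; ν_D = −1, so ξ = 817.6/1 = 817.6 lbmol/h.
Outlet amounts (n = n₀ + ν ξ):
  D: 881 − 1(817.6) = 63.43
  A: 2470 − 1(817.6) = 1652
  C: 0 + 1(817.6) = 817.6
  B: 0 + 1(817.6) = 817.6
Total out = 63.43 + 1652 + 817.6 + 817.6 = 3351 lbmol/h.

3350 lbmol/h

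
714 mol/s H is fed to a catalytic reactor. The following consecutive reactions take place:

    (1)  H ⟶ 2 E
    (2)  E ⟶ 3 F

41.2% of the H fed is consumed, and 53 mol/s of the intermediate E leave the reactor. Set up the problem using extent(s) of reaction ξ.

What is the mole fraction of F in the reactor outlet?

Conversion of H: H consumed = 1ξ₁ = 0.412 × 714 → ξ₁ = 294.2 mol/s.
E balance: n_E = 0 + 2ξ₁ − 1ξ₂ = 53 → ξ₂ = (2·294.2 − 53)/1 = 535.3 mol/s.
Outlet amounts (n = n₀ + Σ ν·ξ):
  H: 714 − 1(294.2) = 419.8
  E: 0 + 2(294.2) − 1(535.3) = 53
  F: 0 + 3(535.3) = 1606
Total out = 2079 mol/s; y_F = 1606 / 2079 = 0.7726.

0.773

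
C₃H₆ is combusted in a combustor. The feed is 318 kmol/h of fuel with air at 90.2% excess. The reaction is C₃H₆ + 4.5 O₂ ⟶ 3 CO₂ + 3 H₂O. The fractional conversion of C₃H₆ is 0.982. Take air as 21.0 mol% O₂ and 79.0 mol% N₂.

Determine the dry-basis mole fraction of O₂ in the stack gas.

0.105

Stoichiometric O₂ = 4.5 × 318 = 1431 kmol/h; O₂ fed = 1431 × 1.902 = 2722 kmol/h.
N₂ fed = 2722 × 79/21 = 10240 kmol/h.
Fuel reacted = 0.982 × 318 → ξ = 312.3 kmol/h.
Outlet (n = n₀ + ν ξ):
  C₃H₆: 318 − 1(312.3) = 5.724
  O₂: 2722 − 4.5(312.3) = 1317
  N₂: 10240 (inert)
  CO₂: 0 + 3(312.3) = 936.8
  H₂O: 0 + 3(312.3) = 936.8
Dry total = 12500 kmol/h; y_O₂ (dry) = 1317 / 12500 = 0.1053.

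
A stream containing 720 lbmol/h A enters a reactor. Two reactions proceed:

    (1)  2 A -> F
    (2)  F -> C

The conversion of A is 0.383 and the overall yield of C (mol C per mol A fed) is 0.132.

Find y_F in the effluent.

Conversion of A: A consumed = 2ξ₁ = 0.383 × 720 → ξ₁ = 137.9 lbmol/h.
Yield of C: 1ξ₂ / 720 = 0.132 → ξ₂ = 95.04 lbmol/h.
Outlet amounts (n = n₀ + Σ ν·ξ):
  A: 720 − 2(137.9) = 444.2
  F: 0 + 1(137.9) − 1(95.04) = 42.84
  C: 0 + 1(95.04) = 95.04
Total out = 582.1 lbmol/h; y_F = 42.84 / 582.1 = 0.07359.

0.0736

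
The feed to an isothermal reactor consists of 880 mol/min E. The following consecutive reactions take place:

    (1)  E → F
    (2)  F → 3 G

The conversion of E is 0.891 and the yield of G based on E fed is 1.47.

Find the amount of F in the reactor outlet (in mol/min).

353 mol/min

Conversion of E: E consumed = 1ξ₁ = 0.891 × 880 → ξ₁ = 784.1 mol/min.
Yield of G: 3ξ₂ / 880 = 1.47 → ξ₂ = 431.2 mol/min.
Outlet amounts (n = n₀ + Σ ν·ξ):
  E: 880 − 1(784.1) = 95.92
  F: 0 + 1(784.1) − 1(431.2) = 352.9
  G: 0 + 3(431.2) = 1294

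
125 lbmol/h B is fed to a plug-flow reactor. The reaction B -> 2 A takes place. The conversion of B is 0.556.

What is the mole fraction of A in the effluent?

B reacted = 0.556 × 125 = 69.5 lbmol/h; ν_B = −1, so ξ = 69.5/1 = 69.5 lbmol/h.
Outlet amounts (n = n₀ + ν ξ):
  B: 125 − 1(69.5) = 55.5
  A: 0 + 2(69.5) = 139
Total out = 194.5 lbmol/h; y_A = 139 / 194.5 = 0.7147.

0.715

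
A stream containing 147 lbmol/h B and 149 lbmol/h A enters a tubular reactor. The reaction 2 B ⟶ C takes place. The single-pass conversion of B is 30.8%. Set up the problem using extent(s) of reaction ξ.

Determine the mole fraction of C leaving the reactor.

0.0828

B reacted = 0.308 × 147 = 45.28 lbmol/h; ν_B = −2, so ξ = 45.28/2 = 22.64 lbmol/h.
Outlet amounts (n = n₀ + ν ξ):
  B: 147 − 2(22.64) = 101.7
  C: 0 + 1(22.64) = 22.64
  A: 149 (inert)
Total out = 273.4 lbmol/h; y_C = 22.64 / 273.4 = 0.08281.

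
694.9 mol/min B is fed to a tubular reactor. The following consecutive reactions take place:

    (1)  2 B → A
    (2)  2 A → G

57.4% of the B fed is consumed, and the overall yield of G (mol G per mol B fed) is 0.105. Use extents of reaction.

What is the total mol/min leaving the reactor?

422 mol/min

Conversion of B: B consumed = 2ξ₁ = 0.574 × 694.9 → ξ₁ = 199.4 mol/min.
Yield of G: 1ξ₂ / 694.9 = 0.105 → ξ₂ = 72.96 mol/min.
Outlet amounts (n = n₀ + Σ ν·ξ):
  B: 694.9 − 2(199.4) = 296
  A: 0 + 1(199.4) − 2(72.96) = 53.51
  G: 0 + 1(72.96) = 72.96
Total out = 296 + 53.51 + 72.96 = 422.5 mol/min.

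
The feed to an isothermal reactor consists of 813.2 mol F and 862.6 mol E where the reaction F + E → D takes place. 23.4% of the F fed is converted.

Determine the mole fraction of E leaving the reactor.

F reacted = 0.234 × 813.2 = 190.3 mol; ν_F = −1, so ξ = 190.3/1 = 190.3 mol.
Outlet amounts (n = n₀ + ν ξ):
  F: 813.2 − 1(190.3) = 622.9
  E: 862.6 − 1(190.3) = 672.3
  D: 0 + 1(190.3) = 190.3
Total out = 1486 mol; y_E = 672.3 / 1486 = 0.4526.

0.453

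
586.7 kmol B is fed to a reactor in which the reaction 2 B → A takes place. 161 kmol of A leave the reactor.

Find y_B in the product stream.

0.622

For A: n = n₀ + 1ξ → 161 = 0 + 1ξ, giving ξ = 161 kmol.
Outlet amounts (n = n₀ + ν ξ):
  B: 586.7 − 2(161) = 264.7
  A: 0 + 1(161) = 161
Total out = 425.7 kmol; y_B = 264.7 / 425.7 = 0.6218.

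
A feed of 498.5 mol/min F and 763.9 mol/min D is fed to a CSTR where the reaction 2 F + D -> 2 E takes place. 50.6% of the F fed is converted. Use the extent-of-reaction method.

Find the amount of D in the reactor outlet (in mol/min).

F reacted = 0.506 × 498.5 = 252.2 mol/min; ν_F = −2, so ξ = 252.2/2 = 126.1 mol/min.
Outlet amounts (n = n₀ + ν ξ):
  F: 498.5 − 2(126.1) = 246.3
  D: 763.9 − 1(126.1) = 637.8
  E: 0 + 2(126.1) = 252.2

638 mol/min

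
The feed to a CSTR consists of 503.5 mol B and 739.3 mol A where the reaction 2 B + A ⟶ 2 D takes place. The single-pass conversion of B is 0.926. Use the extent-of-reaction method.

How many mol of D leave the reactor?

B reacted = 0.926 × 503.5 = 466.2 mol; ν_B = −2, so ξ = 466.2/2 = 233.1 mol.
Outlet amounts (n = n₀ + ν ξ):
  B: 503.5 − 2(233.1) = 37.26
  A: 739.3 − 1(233.1) = 506.2
  D: 0 + 2(233.1) = 466.2

466 mol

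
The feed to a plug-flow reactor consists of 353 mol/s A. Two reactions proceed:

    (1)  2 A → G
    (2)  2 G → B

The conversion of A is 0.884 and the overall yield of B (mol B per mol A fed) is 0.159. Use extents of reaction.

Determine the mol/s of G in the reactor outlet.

43.8 mol/s

Conversion of A: A consumed = 2ξ₁ = 0.884 × 353 → ξ₁ = 156 mol/s.
Yield of B: 1ξ₂ / 353 = 0.159 → ξ₂ = 56.13 mol/s.
Outlet amounts (n = n₀ + Σ ν·ξ):
  A: 353 − 2(156) = 40.95
  G: 0 + 1(156) − 2(56.13) = 43.77
  B: 0 + 1(56.13) = 56.13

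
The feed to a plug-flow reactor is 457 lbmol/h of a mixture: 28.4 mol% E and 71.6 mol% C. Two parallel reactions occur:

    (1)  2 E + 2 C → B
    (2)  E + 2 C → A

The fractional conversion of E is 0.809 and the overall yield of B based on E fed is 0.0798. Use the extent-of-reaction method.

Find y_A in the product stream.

Yield of B: 1ξ₁ / 129.8 = 0.0798 → ξ₁ = 10.36 lbmol/h.
Conversion of E: 2ξ₁ + 1ξ₂ = 0.809 × 129.8 = 105 → ξ₂ = 84.28 lbmol/h.
Outlet amounts (n = n₀ + Σ ν·ξ):
  E: 129.8 − 2(10.36) − 1(84.28) = 24.79
  C: 327.2 − 2(10.36) − 2(84.28) = 137.9
  B: 0 + 1(10.36) = 10.36
  A: 0 + 1(84.28) = 84.28
Total out = 257.4 lbmol/h; y_A = 84.28 / 257.4 = 0.3275.

0.327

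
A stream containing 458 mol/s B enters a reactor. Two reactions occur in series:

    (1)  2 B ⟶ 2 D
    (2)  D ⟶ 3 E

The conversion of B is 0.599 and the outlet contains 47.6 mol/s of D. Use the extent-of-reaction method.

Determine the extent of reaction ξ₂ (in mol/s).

ξ₂ = 227 mol/s

Conversion of B: B consumed = 2ξ₁ = 0.599 × 458 → ξ₁ = 137.2 mol/s.
D balance: n_D = 0 + 2ξ₁ − 1ξ₂ = 47.6 → ξ₂ = (2·137.2 − 47.6)/1 = 226.7 mol/s.
Outlet amounts (n = n₀ + Σ ν·ξ):
  B: 458 − 2(137.2) = 183.7
  D: 0 + 2(137.2) − 1(226.7) = 47.6
  E: 0 + 3(226.7) = 680.2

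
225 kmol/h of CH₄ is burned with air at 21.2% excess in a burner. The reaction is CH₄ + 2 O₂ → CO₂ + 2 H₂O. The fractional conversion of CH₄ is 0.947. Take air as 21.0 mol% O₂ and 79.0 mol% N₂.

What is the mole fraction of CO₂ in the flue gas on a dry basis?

0.0889

Stoichiometric O₂ = 2 × 225 = 450 kmol/h; O₂ fed = 450 × 1.212 = 545.4 kmol/h.
N₂ fed = 545.4 × 79/21 = 2052 kmol/h.
Fuel reacted = 0.947 × 225 → ξ = 213.1 kmol/h.
Outlet (n = n₀ + ν ξ):
  CH₄: 225 − 1(213.1) = 11.93
  O₂: 545.4 − 2(213.1) = 119.2
  N₂: 2052 (inert)
  CO₂: 0 + 1(213.1) = 213.1
  H₂O: 0 + 2(213.1) = 426.1
Dry total = 2396 kmol/h; y_CO₂ (dry) = 213.1 / 2396 = 0.08893.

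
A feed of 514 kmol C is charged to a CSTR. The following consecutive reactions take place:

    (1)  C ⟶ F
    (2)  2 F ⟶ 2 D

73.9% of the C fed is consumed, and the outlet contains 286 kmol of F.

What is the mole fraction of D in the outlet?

Conversion of C: C consumed = 1ξ₁ = 0.739 × 514 → ξ₁ = 379.8 kmol.
F balance: n_F = 0 + 1ξ₁ − 2ξ₂ = 286 → ξ₂ = (1·379.8 − 286)/2 = 46.92 kmol.
Outlet amounts (n = n₀ + Σ ν·ξ):
  C: 514 − 1(379.8) = 134.2
  F: 0 + 1(379.8) − 2(46.92) = 286
  D: 0 + 2(46.92) = 93.85
Total out = 514 kmol; y_D = 93.85 / 514 = 0.1826.

0.183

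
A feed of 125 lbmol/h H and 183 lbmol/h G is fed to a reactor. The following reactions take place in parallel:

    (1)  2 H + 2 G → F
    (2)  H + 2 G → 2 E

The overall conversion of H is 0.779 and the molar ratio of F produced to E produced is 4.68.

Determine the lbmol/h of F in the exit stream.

46.2 lbmol/h

Conversion of H: H consumed = 0.779 × 125 = 97.38 lbmol/h = 2ξ₁ + 1ξ₂.
Selectivity: 1ξ₁ / (2ξ₂) = 4.68 → ξ₁ = 9.36 ξ₂.
Substitute: (2·9.36 + 1) ξ₂ = 97.38 → ξ₂ = 4.938 lbmol/h, ξ₁ = 46.22 lbmol/h.
Outlet amounts (n = n₀ + Σ ν·ξ):
  H: 125 − 2(46.22) − 1(4.938) = 27.62
  G: 183 − 2(46.22) − 2(4.938) = 80.69
  F: 0 + 1(46.22) = 46.22
  E: 0 + 2(4.938) = 9.876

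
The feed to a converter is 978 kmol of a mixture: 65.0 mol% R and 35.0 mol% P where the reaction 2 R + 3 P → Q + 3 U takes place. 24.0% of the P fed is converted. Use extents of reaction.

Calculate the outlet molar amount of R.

P reacted = 0.24 × 342.3 = 82.15 kmol; ν_P = −3, so ξ = 82.15/3 = 27.38 kmol.
Outlet amounts (n = n₀ + ν ξ):
  R: 635.7 − 2(27.38) = 580.9
  P: 342.3 − 3(27.38) = 260.1
  Q: 0 + 1(27.38) = 27.38
  U: 0 + 3(27.38) = 82.15

581 kmol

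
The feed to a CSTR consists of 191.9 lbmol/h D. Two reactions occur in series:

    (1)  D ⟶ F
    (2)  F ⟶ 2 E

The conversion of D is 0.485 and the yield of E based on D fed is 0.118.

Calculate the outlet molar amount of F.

81.7 lbmol/h

Conversion of D: D consumed = 1ξ₁ = 0.485 × 191.9 → ξ₁ = 93.07 lbmol/h.
Yield of E: 2ξ₂ / 191.9 = 0.118 → ξ₂ = 11.32 lbmol/h.
Outlet amounts (n = n₀ + Σ ν·ξ):
  D: 191.9 − 1(93.07) = 98.83
  F: 0 + 1(93.07) − 1(11.32) = 81.75
  E: 0 + 2(11.32) = 22.64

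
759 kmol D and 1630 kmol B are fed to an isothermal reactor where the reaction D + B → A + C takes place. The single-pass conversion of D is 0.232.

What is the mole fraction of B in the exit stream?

D reacted = 0.232 × 759 = 176.1 kmol; ν_D = −1, so ξ = 176.1/1 = 176.1 kmol.
Outlet amounts (n = n₀ + ν ξ):
  D: 759 − 1(176.1) = 582.9
  B: 1630 − 1(176.1) = 1454
  A: 0 + 1(176.1) = 176.1
  C: 0 + 1(176.1) = 176.1
Total out = 2389 kmol; y_B = 1454 / 2389 = 0.6086.

0.609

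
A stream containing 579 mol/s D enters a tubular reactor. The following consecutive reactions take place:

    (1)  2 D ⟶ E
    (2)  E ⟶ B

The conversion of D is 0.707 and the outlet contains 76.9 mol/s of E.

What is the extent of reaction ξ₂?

ξ₂ = 128 mol/s

Conversion of D: D consumed = 2ξ₁ = 0.707 × 579 → ξ₁ = 204.7 mol/s.
E balance: n_E = 0 + 1ξ₁ − 1ξ₂ = 76.9 → ξ₂ = (1·204.7 − 76.9)/1 = 127.8 mol/s.
Outlet amounts (n = n₀ + Σ ν·ξ):
  D: 579 − 2(204.7) = 169.6
  E: 0 + 1(204.7) − 1(127.8) = 76.9
  B: 0 + 1(127.8) = 127.8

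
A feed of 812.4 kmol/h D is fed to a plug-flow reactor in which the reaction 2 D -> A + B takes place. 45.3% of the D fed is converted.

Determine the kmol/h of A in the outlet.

D reacted = 0.453 × 812.4 = 368 kmol/h; ν_D = −2, so ξ = 368/2 = 184 kmol/h.
Outlet amounts (n = n₀ + ν ξ):
  D: 812.4 − 2(184) = 444.4
  A: 0 + 1(184) = 184
  B: 0 + 1(184) = 184

184 kmol/h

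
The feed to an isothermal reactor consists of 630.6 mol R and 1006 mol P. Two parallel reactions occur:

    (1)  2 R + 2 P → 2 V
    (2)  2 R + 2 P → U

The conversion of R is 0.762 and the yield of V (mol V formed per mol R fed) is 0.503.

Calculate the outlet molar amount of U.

Yield of V: 2ξ₁ / 630.6 = 0.503 → ξ₁ = 158.6 mol.
Conversion of R: 2ξ₁ + 2ξ₂ = 0.762 × 630.6 = 480.5 → ξ₂ = 81.66 mol.
Outlet amounts (n = n₀ + Σ ν·ξ):
  R: 630.6 − 2(158.6) − 2(81.66) = 150.1
  P: 1006 − 2(158.6) − 2(81.66) = 525.5
  V: 0 + 2(158.6) = 317.2
  U: 0 + 1(81.66) = 81.66

81.7 mol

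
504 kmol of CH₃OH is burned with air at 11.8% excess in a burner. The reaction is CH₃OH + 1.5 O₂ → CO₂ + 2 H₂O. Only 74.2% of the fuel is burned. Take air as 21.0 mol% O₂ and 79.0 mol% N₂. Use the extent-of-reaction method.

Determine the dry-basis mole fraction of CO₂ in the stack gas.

Stoichiometric O₂ = 1.5 × 504 = 756 kmol; O₂ fed = 756 × 1.118 = 845.2 kmol.
N₂ fed = 845.2 × 79/21 = 3180 kmol.
Fuel reacted = 0.742 × 504 → ξ = 374 kmol.
Outlet (n = n₀ + ν ξ):
  CH₃OH: 504 − 1(374) = 130
  O₂: 845.2 − 1.5(374) = 284.3
  N₂: 3180 (inert)
  CO₂: 0 + 1(374) = 374
  H₂O: 0 + 2(374) = 747.9
Dry total = 3968 kmol; y_CO₂ (dry) = 374 / 3968 = 0.09425.

0.0942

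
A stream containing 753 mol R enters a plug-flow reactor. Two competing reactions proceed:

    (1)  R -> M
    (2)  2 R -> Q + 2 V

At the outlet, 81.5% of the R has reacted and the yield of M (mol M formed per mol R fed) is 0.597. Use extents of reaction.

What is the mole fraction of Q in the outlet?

0.0983

Yield of M: 1ξ₁ / 753 = 0.597 → ξ₁ = 449.5 mol.
Conversion of R: 1ξ₁ + 2ξ₂ = 0.815 × 753 = 613.7 → ξ₂ = 82.08 mol.
Outlet amounts (n = n₀ + Σ ν·ξ):
  R: 753 − 1(449.5) − 2(82.08) = 139.3
  M: 0 + 1(449.5) = 449.5
  Q: 0 + 1(82.08) = 82.08
  V: 0 + 2(82.08) = 164.2
Total out = 835.1 mol; y_Q = 82.08 / 835.1 = 0.09829.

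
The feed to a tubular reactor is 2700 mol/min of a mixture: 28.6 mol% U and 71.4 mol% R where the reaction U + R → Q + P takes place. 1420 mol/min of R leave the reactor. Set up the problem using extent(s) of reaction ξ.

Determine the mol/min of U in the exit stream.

For R: n = n₀ − 1ξ → 1420 = 1928 − 1ξ, giving ξ = 507.8 mol/min.
Outlet amounts (n = n₀ + ν ξ):
  U: 772.2 − 1(507.8) = 264.4
  R: 1928 − 1(507.8) = 1420
  Q: 0 + 1(507.8) = 507.8
  P: 0 + 1(507.8) = 507.8

264 mol/min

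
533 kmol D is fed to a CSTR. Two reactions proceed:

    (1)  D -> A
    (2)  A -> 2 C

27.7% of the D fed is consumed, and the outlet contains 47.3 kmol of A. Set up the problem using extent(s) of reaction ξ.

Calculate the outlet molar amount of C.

Conversion of D: D consumed = 1ξ₁ = 0.277 × 533 → ξ₁ = 147.6 kmol.
A balance: n_A = 0 + 1ξ₁ − 1ξ₂ = 47.3 → ξ₂ = (1·147.6 − 47.3)/1 = 100.3 kmol.
Outlet amounts (n = n₀ + Σ ν·ξ):
  D: 533 − 1(147.6) = 385.4
  A: 0 + 1(147.6) − 1(100.3) = 47.3
  C: 0 + 2(100.3) = 200.7

201 kmol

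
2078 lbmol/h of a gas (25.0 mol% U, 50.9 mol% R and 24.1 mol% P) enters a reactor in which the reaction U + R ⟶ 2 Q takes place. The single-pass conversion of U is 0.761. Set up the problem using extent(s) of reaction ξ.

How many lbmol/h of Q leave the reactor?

791 lbmol/h

U reacted = 0.761 × 519.5 = 395.3 lbmol/h; ν_U = −1, so ξ = 395.3/1 = 395.3 lbmol/h.
Outlet amounts (n = n₀ + ν ξ):
  U: 519.5 − 1(395.3) = 124.2
  R: 1058 − 1(395.3) = 662.4
  Q: 0 + 2(395.3) = 790.7
  P: 500.8 (inert)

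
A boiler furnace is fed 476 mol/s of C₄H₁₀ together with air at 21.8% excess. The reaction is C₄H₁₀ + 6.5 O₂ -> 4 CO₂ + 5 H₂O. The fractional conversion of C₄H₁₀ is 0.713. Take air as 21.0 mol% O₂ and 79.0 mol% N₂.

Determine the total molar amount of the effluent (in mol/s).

Stoichiometric O₂ = 6.5 × 476 = 3094 mol/s; O₂ fed = 3094 × 1.218 = 3768 mol/s.
N₂ fed = 3768 × 79/21 = 14180 mol/s.
Fuel reacted = 0.713 × 476 → ξ = 339.4 mol/s.
Outlet (n = n₀ + ν ξ):
  C₄H₁₀: 476 − 1(339.4) = 136.6
  O₂: 3768 − 6.5(339.4) = 1562
  N₂: 14180 (inert)
  CO₂: 0 + 4(339.4) = 1358
  H₂O: 0 + 5(339.4) = 1697
Total out = 136.6 + 1562 + 14180 + 1358 + 1697 = 18930 mol/s.

18900 mol/s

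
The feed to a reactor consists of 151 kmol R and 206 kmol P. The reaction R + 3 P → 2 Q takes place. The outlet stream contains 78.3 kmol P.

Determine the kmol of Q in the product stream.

For P: n = n₀ − 3ξ → 78.3 = 206 − 3ξ, giving ξ = 42.57 kmol.
Outlet amounts (n = n₀ + ν ξ):
  R: 151 − 1(42.57) = 108.4
  P: 206 − 3(42.57) = 78.3
  Q: 0 + 2(42.57) = 85.13

85.1 kmol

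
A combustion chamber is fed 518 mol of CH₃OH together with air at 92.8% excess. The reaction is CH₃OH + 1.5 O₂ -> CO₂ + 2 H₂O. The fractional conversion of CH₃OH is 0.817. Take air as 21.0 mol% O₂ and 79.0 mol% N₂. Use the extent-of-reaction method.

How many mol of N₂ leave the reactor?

Stoichiometric O₂ = 1.5 × 518 = 777 mol; O₂ fed = 777 × 1.928 = 1498 mol.
N₂ fed = 1498 × 79/21 = 5636 mol.
Fuel reacted = 0.817 × 518 → ξ = 423.2 mol.
Outlet (n = n₀ + ν ξ):
  CH₃OH: 518 − 1(423.2) = 94.79
  O₂: 1498 − 1.5(423.2) = 863.2
  N₂: 5636 (inert)
  CO₂: 0 + 1(423.2) = 423.2
  H₂O: 0 + 2(423.2) = 846.4

5640 mol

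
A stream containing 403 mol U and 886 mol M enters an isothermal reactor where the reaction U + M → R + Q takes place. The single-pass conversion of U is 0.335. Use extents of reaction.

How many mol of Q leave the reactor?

U reacted = 0.335 × 403 = 135 mol; ν_U = −1, so ξ = 135/1 = 135 mol.
Outlet amounts (n = n₀ + ν ξ):
  U: 403 − 1(135) = 268
  M: 886 − 1(135) = 751
  R: 0 + 1(135) = 135
  Q: 0 + 1(135) = 135

135 mol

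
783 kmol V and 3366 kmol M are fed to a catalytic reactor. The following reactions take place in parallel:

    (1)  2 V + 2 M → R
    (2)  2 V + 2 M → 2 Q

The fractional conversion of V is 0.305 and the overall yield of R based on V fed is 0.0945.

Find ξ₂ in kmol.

Yield of R: 1ξ₁ / 783 = 0.0945 → ξ₁ = 73.99 kmol.
Conversion of V: 2ξ₁ + 2ξ₂ = 0.305 × 783 = 238.8 → ξ₂ = 45.41 kmol.
Outlet amounts (n = n₀ + Σ ν·ξ):
  V: 783 − 2(73.99) − 2(45.41) = 544.2
  M: 3366 − 2(73.99) − 2(45.41) = 3127
  R: 0 + 1(73.99) = 73.99
  Q: 0 + 2(45.41) = 90.83

ξ₂ = 45.4 kmol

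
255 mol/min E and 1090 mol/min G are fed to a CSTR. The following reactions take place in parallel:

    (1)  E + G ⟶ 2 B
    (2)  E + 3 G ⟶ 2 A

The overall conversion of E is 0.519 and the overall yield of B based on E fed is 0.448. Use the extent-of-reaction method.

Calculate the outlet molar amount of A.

150 mol/min

Yield of B: 2ξ₁ / 255 = 0.448 → ξ₁ = 57.12 mol/min.
Conversion of E: 1ξ₁ + 1ξ₂ = 0.519 × 255 = 132.3 → ξ₂ = 75.22 mol/min.
Outlet amounts (n = n₀ + Σ ν·ξ):
  E: 255 − 1(57.12) − 1(75.22) = 122.7
  G: 1090 − 1(57.12) − 3(75.22) = 807.2
  B: 0 + 2(57.12) = 114.2
  A: 0 + 2(75.22) = 150.4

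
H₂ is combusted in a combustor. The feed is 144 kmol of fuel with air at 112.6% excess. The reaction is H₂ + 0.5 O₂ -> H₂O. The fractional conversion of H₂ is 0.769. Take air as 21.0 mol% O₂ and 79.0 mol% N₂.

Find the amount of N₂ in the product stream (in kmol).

Stoichiometric O₂ = 0.5 × 144 = 72 kmol; O₂ fed = 72 × 2.126 = 153.1 kmol.
N₂ fed = 153.1 × 79/21 = 575.8 kmol.
Fuel reacted = 0.769 × 144 → ξ = 110.7 kmol.
Outlet (n = n₀ + ν ξ):
  H₂: 144 − 1(110.7) = 33.26
  O₂: 153.1 − 0.5(110.7) = 97.7
  N₂: 575.8 (inert)
  H₂O: 0 + 1(110.7) = 110.7

576 kmol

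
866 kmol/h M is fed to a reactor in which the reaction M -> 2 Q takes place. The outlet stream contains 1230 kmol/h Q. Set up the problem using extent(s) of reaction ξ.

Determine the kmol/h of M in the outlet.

For Q: n = n₀ + 2ξ → 1230 = 0 + 2ξ, giving ξ = 615 kmol/h.
Outlet amounts (n = n₀ + ν ξ):
  M: 866 − 1(615) = 251
  Q: 0 + 2(615) = 1230

251 kmol/h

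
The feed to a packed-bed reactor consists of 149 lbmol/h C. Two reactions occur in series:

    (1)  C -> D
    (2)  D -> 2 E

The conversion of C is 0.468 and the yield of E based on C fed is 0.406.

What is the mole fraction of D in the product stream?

Conversion of C: C consumed = 1ξ₁ = 0.468 × 149 → ξ₁ = 69.73 lbmol/h.
Yield of E: 2ξ₂ / 149 = 0.406 → ξ₂ = 30.25 lbmol/h.
Outlet amounts (n = n₀ + Σ ν·ξ):
  C: 149 − 1(69.73) = 79.27
  D: 0 + 1(69.73) − 1(30.25) = 39.48
  E: 0 + 2(30.25) = 60.49
Total out = 179.2 lbmol/h; y_D = 39.48 / 179.2 = 0.2203.

0.22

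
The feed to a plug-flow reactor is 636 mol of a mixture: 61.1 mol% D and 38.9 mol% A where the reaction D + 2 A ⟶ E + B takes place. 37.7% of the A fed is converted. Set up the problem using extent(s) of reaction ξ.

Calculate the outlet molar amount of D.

342 mol

A reacted = 0.377 × 247.4 = 93.27 mol; ν_A = −2, so ξ = 93.27/2 = 46.64 mol.
Outlet amounts (n = n₀ + ν ξ):
  D: 388.6 − 1(46.64) = 342
  A: 247.4 − 2(46.64) = 154.1
  E: 0 + 1(46.64) = 46.64
  B: 0 + 1(46.64) = 46.64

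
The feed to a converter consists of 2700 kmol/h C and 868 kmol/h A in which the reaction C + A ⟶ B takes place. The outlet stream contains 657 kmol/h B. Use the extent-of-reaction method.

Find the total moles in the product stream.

For B: n = n₀ + 1ξ → 657 = 0 + 1ξ, giving ξ = 657 kmol/h.
Outlet amounts (n = n₀ + ν ξ):
  C: 2700 − 1(657) = 2043
  A: 868 − 1(657) = 211
  B: 0 + 1(657) = 657
Total out = 2043 + 211 + 657 = 2911 kmol/h.

2910 kmol/h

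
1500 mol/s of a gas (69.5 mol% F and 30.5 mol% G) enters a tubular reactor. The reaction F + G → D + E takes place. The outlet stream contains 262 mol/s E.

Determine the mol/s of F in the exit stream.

780 mol/s

For E: n = n₀ + 1ξ → 262 = 0 + 1ξ, giving ξ = 262 mol/s.
Outlet amounts (n = n₀ + ν ξ):
  F: 1042 − 1(262) = 780.5
  G: 457.5 − 1(262) = 195.5
  D: 0 + 1(262) = 262
  E: 0 + 1(262) = 262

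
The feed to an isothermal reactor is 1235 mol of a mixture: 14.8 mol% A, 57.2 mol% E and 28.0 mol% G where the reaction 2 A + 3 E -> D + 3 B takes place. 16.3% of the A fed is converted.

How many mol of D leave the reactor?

A reacted = 0.163 × 182.8 = 29.79 mol; ν_A = −2, so ξ = 29.79/2 = 14.9 mol.
Outlet amounts (n = n₀ + ν ξ):
  A: 182.8 − 2(14.9) = 153
  E: 706.4 − 3(14.9) = 661.7
  D: 0 + 1(14.9) = 14.9
  B: 0 + 3(14.9) = 44.69
  G: 345.8 (inert)

14.9 mol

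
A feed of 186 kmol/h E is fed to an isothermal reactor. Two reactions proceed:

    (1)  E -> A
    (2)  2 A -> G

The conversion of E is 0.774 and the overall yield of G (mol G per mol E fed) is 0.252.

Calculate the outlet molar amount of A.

Conversion of E: E consumed = 1ξ₁ = 0.774 × 186 → ξ₁ = 144 kmol/h.
Yield of G: 1ξ₂ / 186 = 0.252 → ξ₂ = 46.87 kmol/h.
Outlet amounts (n = n₀ + Σ ν·ξ):
  E: 186 − 1(144) = 42.04
  A: 0 + 1(144) − 2(46.87) = 50.22
  G: 0 + 1(46.87) = 46.87

50.2 kmol/h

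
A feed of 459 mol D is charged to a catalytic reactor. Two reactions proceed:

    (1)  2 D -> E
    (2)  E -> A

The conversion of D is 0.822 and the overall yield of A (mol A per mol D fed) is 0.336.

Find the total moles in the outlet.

270 mol

Conversion of D: D consumed = 2ξ₁ = 0.822 × 459 → ξ₁ = 188.6 mol.
Yield of A: 1ξ₂ / 459 = 0.336 → ξ₂ = 154.2 mol.
Outlet amounts (n = n₀ + Σ ν·ξ):
  D: 459 − 2(188.6) = 81.7
  E: 0 + 1(188.6) − 1(154.2) = 34.42
  A: 0 + 1(154.2) = 154.2
Total out = 81.7 + 34.42 + 154.2 = 270.4 mol.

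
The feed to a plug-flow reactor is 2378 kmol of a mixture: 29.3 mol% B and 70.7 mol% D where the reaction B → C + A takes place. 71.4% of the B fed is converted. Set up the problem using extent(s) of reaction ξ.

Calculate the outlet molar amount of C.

B reacted = 0.714 × 696.8 = 497.5 kmol; ν_B = −1, so ξ = 497.5/1 = 497.5 kmol.
Outlet amounts (n = n₀ + ν ξ):
  B: 696.8 − 1(497.5) = 199.3
  C: 0 + 1(497.5) = 497.5
  A: 0 + 1(497.5) = 497.5
  D: 1681 (inert)

497 kmol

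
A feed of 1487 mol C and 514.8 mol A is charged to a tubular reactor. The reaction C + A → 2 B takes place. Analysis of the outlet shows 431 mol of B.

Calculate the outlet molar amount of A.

For B: n = n₀ + 2ξ → 431 = 0 + 2ξ, giving ξ = 215.5 mol.
Outlet amounts (n = n₀ + ν ξ):
  C: 1487 − 1(215.5) = 1272
  A: 514.8 − 1(215.5) = 299.3
  B: 0 + 2(215.5) = 431

299 mol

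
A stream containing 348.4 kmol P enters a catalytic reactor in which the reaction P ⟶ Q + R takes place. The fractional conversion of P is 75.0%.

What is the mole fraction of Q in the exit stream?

P reacted = 0.75 × 348.4 = 261.3 kmol; ν_P = −1, so ξ = 261.3/1 = 261.3 kmol.
Outlet amounts (n = n₀ + ν ξ):
  P: 348.4 − 1(261.3) = 87.1
  Q: 0 + 1(261.3) = 261.3
  R: 0 + 1(261.3) = 261.3
Total out = 609.7 kmol; y_Q = 261.3 / 609.7 = 0.4286.

0.429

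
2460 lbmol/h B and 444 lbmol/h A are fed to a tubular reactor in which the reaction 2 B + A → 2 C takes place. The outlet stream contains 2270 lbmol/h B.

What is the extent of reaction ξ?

ξ = 95 lbmol/h

For B: n = n₀ − 2ξ → 2270 = 2460 − 2ξ, giving ξ = 95 lbmol/h.
Outlet amounts (n = n₀ + ν ξ):
  B: 2460 − 2(95) = 2270
  A: 444 − 1(95) = 349
  C: 0 + 2(95) = 190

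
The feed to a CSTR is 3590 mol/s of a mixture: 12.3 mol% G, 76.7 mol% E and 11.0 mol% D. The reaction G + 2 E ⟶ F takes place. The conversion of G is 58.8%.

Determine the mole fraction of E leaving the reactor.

0.728

G reacted = 0.588 × 441.6 = 259.6 mol/s; ν_G = −1, so ξ = 259.6/1 = 259.6 mol/s.
Outlet amounts (n = n₀ + ν ξ):
  G: 441.6 − 1(259.6) = 181.9
  E: 2754 − 2(259.6) = 2234
  F: 0 + 1(259.6) = 259.6
  D: 394.9 (inert)
Total out = 3071 mol/s; y_E = 2234 / 3071 = 0.7276.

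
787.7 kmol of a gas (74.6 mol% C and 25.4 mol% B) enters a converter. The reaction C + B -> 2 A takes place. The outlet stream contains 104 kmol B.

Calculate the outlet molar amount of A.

For B: n = n₀ − 1ξ → 104 = 200.1 − 1ξ, giving ξ = 96.08 kmol.
Outlet amounts (n = n₀ + ν ξ):
  C: 587.6 − 1(96.08) = 491.5
  B: 200.1 − 1(96.08) = 104
  A: 0 + 2(96.08) = 192.2

192 kmol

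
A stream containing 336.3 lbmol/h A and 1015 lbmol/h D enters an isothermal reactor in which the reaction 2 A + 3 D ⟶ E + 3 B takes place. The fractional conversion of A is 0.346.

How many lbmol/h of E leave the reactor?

58.2 lbmol/h

A reacted = 0.346 × 336.3 = 116.4 lbmol/h; ν_A = −2, so ξ = 116.4/2 = 58.18 lbmol/h.
Outlet amounts (n = n₀ + ν ξ):
  A: 336.3 − 2(58.18) = 219.9
  D: 1015 − 3(58.18) = 840.5
  E: 0 + 1(58.18) = 58.18
  B: 0 + 3(58.18) = 174.5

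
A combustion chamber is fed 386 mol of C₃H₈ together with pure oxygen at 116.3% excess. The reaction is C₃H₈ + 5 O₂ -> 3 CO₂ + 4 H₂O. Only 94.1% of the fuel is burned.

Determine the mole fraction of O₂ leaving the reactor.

0.479

Stoichiometric O₂ = 5 × 386 = 1930 mol; O₂ fed = 1930 × 2.163 = 4175 mol.
Fuel reacted = 0.941 × 386 → ξ = 363.2 mol.
Outlet (n = n₀ + ν ξ):
  C₃H₈: 386 − 1(363.2) = 22.77
  O₂: 4175 − 5(363.2) = 2358
  CO₂: 0 + 3(363.2) = 1090
  H₂O: 0 + 4(363.2) = 1453
Total out = 4924 mol; y_O₂ = 2358 / 4924 = 0.479.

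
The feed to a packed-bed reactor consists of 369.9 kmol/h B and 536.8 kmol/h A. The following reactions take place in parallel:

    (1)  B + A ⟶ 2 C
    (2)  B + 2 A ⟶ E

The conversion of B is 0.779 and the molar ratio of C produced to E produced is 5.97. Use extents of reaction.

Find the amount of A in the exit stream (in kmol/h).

Conversion of B: B consumed = 0.779 × 369.9 = 288.2 kmol/h = 1ξ₁ + 1ξ₂.
Selectivity: 2ξ₁ / (1ξ₂) = 5.97 → ξ₁ = 2.985 ξ₂.
Substitute: (1·2.985 + 1) ξ₂ = 288.2 → ξ₂ = 72.31 kmol/h, ξ₁ = 215.8 kmol/h.
Outlet amounts (n = n₀ + Σ ν·ξ):
  B: 369.9 − 1(215.8) − 1(72.31) = 81.75
  A: 536.8 − 1(215.8) − 2(72.31) = 176.3
  C: 0 + 2(215.8) = 431.7
  E: 0 + 1(72.31) = 72.31

176 kmol/h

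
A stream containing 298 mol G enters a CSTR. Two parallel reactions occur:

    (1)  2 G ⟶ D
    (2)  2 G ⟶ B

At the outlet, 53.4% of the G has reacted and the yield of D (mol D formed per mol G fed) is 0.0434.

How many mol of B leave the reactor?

66.6 mol

Yield of D: 1ξ₁ / 298 = 0.0434 → ξ₁ = 12.93 mol.
Conversion of G: 2ξ₁ + 2ξ₂ = 0.534 × 298 = 159.1 → ξ₂ = 66.63 mol.
Outlet amounts (n = n₀ + Σ ν·ξ):
  G: 298 − 2(12.93) − 2(66.63) = 138.9
  D: 0 + 1(12.93) = 12.93
  B: 0 + 1(66.63) = 66.63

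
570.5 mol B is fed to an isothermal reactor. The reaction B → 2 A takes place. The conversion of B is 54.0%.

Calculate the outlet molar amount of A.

B reacted = 0.54 × 570.5 = 308.1 mol; ν_B = −1, so ξ = 308.1/1 = 308.1 mol.
Outlet amounts (n = n₀ + ν ξ):
  B: 570.5 − 1(308.1) = 262.4
  A: 0 + 2(308.1) = 616.1

616 mol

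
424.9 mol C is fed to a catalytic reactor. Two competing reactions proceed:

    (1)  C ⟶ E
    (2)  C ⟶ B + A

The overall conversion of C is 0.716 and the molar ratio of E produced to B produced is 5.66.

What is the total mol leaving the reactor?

Conversion of C: C consumed = 0.716 × 424.9 = 304.2 mol = 1ξ₁ + 1ξ₂.
Selectivity: 1ξ₁ / (1ξ₂) = 5.66 → ξ₁ = 5.66 ξ₂.
Substitute: (1·5.66 + 1) ξ₂ = 304.2 → ξ₂ = 45.68 mol, ξ₁ = 258.5 mol.
Outlet amounts (n = n₀ + Σ ν·ξ):
  C: 424.9 − 1(258.5) − 1(45.68) = 120.7
  E: 0 + 1(258.5) = 258.5
  B: 0 + 1(45.68) = 45.68
  A: 0 + 1(45.68) = 45.68
Total out = 120.7 + 258.5 + 45.68 + 45.68 = 470.6 mol.

471 mol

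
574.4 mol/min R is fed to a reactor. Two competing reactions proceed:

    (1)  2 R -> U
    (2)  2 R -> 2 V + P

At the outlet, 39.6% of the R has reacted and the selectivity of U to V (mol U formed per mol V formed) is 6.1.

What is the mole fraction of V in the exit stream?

0.0361

Conversion of R: R consumed = 0.396 × 574.4 = 227.5 mol/min = 2ξ₁ + 2ξ₂.
Selectivity: 1ξ₁ / (2ξ₂) = 6.1 → ξ₁ = 12.2 ξ₂.
Substitute: (2·12.2 + 2) ξ₂ = 227.5 → ξ₂ = 8.616 mol/min, ξ₁ = 105.1 mol/min.
Outlet amounts (n = n₀ + Σ ν·ξ):
  R: 574.4 − 2(105.1) − 2(8.616) = 346.9
  U: 0 + 1(105.1) = 105.1
  V: 0 + 2(8.616) = 17.23
  P: 0 + 1(8.616) = 8.616
Total out = 477.9 mol/min; y_V = 17.23 / 477.9 = 0.03606.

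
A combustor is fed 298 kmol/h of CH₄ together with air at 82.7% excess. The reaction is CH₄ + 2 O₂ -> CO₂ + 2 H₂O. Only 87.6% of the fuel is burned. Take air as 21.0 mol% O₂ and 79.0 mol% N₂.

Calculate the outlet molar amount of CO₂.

Stoichiometric O₂ = 2 × 298 = 596 kmol/h; O₂ fed = 596 × 1.827 = 1089 kmol/h.
N₂ fed = 1089 × 79/21 = 4096 kmol/h.
Fuel reacted = 0.876 × 298 → ξ = 261 kmol/h.
Outlet (n = n₀ + ν ξ):
  CH₄: 298 − 1(261) = 36.95
  O₂: 1089 − 2(261) = 566.8
  N₂: 4096 (inert)
  CO₂: 0 + 1(261) = 261
  H₂O: 0 + 2(261) = 522.1

261 kmol/h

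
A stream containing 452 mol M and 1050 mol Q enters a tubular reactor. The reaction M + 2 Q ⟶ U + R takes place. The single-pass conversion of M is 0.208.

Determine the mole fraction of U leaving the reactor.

0.0668

M reacted = 0.208 × 452 = 94.02 mol; ν_M = −1, so ξ = 94.02/1 = 94.02 mol.
Outlet amounts (n = n₀ + ν ξ):
  M: 452 − 1(94.02) = 358
  Q: 1050 − 2(94.02) = 862
  U: 0 + 1(94.02) = 94.02
  R: 0 + 1(94.02) = 94.02
Total out = 1408 mol; y_U = 94.02 / 1408 = 0.06677.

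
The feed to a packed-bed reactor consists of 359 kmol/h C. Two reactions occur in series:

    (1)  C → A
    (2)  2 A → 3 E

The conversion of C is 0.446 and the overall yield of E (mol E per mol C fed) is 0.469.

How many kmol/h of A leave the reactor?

47.9 kmol/h

Conversion of C: C consumed = 1ξ₁ = 0.446 × 359 → ξ₁ = 160.1 kmol/h.
Yield of E: 3ξ₂ / 359 = 0.469 → ξ₂ = 56.12 kmol/h.
Outlet amounts (n = n₀ + Σ ν·ξ):
  C: 359 − 1(160.1) = 198.9
  A: 0 + 1(160.1) − 2(56.12) = 47.87
  E: 0 + 3(56.12) = 168.4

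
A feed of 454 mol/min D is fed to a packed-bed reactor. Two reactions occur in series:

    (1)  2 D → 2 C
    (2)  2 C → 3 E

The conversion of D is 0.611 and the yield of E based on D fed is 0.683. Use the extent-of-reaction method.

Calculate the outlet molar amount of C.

70.7 mol/min

Conversion of D: D consumed = 2ξ₁ = 0.611 × 454 → ξ₁ = 138.7 mol/min.
Yield of E: 3ξ₂ / 454 = 0.683 → ξ₂ = 103.4 mol/min.
Outlet amounts (n = n₀ + Σ ν·ξ):
  D: 454 − 2(138.7) = 176.6
  C: 0 + 2(138.7) − 2(103.4) = 70.67
  E: 0 + 3(103.4) = 310.1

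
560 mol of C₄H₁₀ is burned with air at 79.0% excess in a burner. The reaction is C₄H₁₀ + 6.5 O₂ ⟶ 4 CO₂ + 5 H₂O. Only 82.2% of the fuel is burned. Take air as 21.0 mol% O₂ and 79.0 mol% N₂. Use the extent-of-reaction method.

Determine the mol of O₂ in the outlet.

Stoichiometric O₂ = 6.5 × 560 = 3640 mol; O₂ fed = 3640 × 1.790 = 6516 mol.
N₂ fed = 6516 × 79/21 = 24510 mol.
Fuel reacted = 0.822 × 560 → ξ = 460.3 mol.
Outlet (n = n₀ + ν ξ):
  C₄H₁₀: 560 − 1(460.3) = 99.68
  O₂: 6516 − 6.5(460.3) = 3524
  N₂: 24510 (inert)
  CO₂: 0 + 4(460.3) = 1841
  H₂O: 0 + 5(460.3) = 2302

3520 mol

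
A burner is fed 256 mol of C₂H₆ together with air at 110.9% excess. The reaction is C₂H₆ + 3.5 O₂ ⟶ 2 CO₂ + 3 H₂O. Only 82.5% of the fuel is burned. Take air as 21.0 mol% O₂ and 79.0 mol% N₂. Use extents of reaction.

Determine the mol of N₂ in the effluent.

7110 mol

Stoichiometric O₂ = 3.5 × 256 = 896 mol; O₂ fed = 896 × 2.109 = 1890 mol.
N₂ fed = 1890 × 79/21 = 7109 mol.
Fuel reacted = 0.825 × 256 → ξ = 211.2 mol.
Outlet (n = n₀ + ν ξ):
  C₂H₆: 256 − 1(211.2) = 44.8
  O₂: 1890 − 3.5(211.2) = 1150
  N₂: 7109 (inert)
  CO₂: 0 + 2(211.2) = 422.4
  H₂O: 0 + 3(211.2) = 633.6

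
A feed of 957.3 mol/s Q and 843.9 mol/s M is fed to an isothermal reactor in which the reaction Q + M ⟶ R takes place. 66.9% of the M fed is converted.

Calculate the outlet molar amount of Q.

M reacted = 0.669 × 843.9 = 564.6 mol/s; ν_M = −1, so ξ = 564.6/1 = 564.6 mol/s.
Outlet amounts (n = n₀ + ν ξ):
  Q: 957.3 − 1(564.6) = 392.7
  M: 843.9 − 1(564.6) = 279.3
  R: 0 + 1(564.6) = 564.6

393 mol/s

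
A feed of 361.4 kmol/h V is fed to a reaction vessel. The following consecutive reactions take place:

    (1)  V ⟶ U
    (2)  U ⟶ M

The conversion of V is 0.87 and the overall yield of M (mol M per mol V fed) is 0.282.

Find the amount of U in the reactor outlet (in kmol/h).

Conversion of V: V consumed = 1ξ₁ = 0.87 × 361.4 → ξ₁ = 314.4 kmol/h.
Yield of M: 1ξ₂ / 361.4 = 0.282 → ξ₂ = 101.9 kmol/h.
Outlet amounts (n = n₀ + Σ ν·ξ):
  V: 361.4 − 1(314.4) = 46.98
  U: 0 + 1(314.4) − 1(101.9) = 212.5
  M: 0 + 1(101.9) = 101.9

213 kmol/h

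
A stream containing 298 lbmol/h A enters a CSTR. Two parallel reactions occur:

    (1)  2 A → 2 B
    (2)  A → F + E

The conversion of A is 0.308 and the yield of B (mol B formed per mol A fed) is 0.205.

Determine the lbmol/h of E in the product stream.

Yield of B: 2ξ₁ / 298 = 0.205 → ξ₁ = 30.54 lbmol/h.
Conversion of A: 2ξ₁ + 1ξ₂ = 0.308 × 298 = 91.78 → ξ₂ = 30.69 lbmol/h.
Outlet amounts (n = n₀ + Σ ν·ξ):
  A: 298 − 2(30.54) − 1(30.69) = 206.2
  B: 0 + 2(30.54) = 61.09
  F: 0 + 1(30.69) = 30.69
  E: 0 + 1(30.69) = 30.69

30.7 lbmol/h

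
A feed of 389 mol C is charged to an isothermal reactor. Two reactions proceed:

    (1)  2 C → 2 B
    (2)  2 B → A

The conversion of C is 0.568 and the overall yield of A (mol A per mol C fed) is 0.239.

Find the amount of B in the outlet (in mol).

35 mol

Conversion of C: C consumed = 2ξ₁ = 0.568 × 389 → ξ₁ = 110.5 mol.
Yield of A: 1ξ₂ / 389 = 0.239 → ξ₂ = 92.97 mol.
Outlet amounts (n = n₀ + Σ ν·ξ):
  C: 389 − 2(110.5) = 168
  B: 0 + 2(110.5) − 2(92.97) = 35.01
  A: 0 + 1(92.97) = 92.97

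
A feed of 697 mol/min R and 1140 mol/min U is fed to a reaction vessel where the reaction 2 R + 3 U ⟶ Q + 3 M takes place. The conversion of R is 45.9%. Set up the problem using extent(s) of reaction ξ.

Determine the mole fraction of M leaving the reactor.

R reacted = 0.459 × 697 = 319.9 mol/min; ν_R = −2, so ξ = 319.9/2 = 160 mol/min.
Outlet amounts (n = n₀ + ν ξ):
  R: 697 − 2(160) = 377.1
  U: 1140 − 3(160) = 660.1
  Q: 0 + 1(160) = 160
  M: 0 + 3(160) = 479.9
Total out = 1677 mol/min; y_M = 479.9 / 1677 = 0.2861.

0.286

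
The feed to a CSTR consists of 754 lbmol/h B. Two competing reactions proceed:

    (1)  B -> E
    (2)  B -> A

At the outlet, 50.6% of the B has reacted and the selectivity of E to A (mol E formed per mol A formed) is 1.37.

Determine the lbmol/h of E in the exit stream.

221 lbmol/h

Conversion of B: B consumed = 0.506 × 754 = 381.5 lbmol/h = 1ξ₁ + 1ξ₂.
Selectivity: 1ξ₁ / (1ξ₂) = 1.37 → ξ₁ = 1.37 ξ₂.
Substitute: (1·1.37 + 1) ξ₂ = 381.5 → ξ₂ = 161 lbmol/h, ξ₁ = 220.5 lbmol/h.
Outlet amounts (n = n₀ + Σ ν·ξ):
  B: 754 − 1(220.5) − 1(161) = 372.5
  E: 0 + 1(220.5) = 220.5
  A: 0 + 1(161) = 161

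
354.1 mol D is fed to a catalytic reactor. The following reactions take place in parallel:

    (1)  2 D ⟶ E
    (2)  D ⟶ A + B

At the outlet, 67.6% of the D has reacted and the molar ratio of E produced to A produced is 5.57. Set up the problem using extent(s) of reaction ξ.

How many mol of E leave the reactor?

110 mol

Conversion of D: D consumed = 0.676 × 354.1 = 239.4 mol = 2ξ₁ + 1ξ₂.
Selectivity: 1ξ₁ / (1ξ₂) = 5.57 → ξ₁ = 5.57 ξ₂.
Substitute: (2·5.57 + 1) ξ₂ = 239.4 → ξ₂ = 19.72 mol, ξ₁ = 109.8 mol.
Outlet amounts (n = n₀ + Σ ν·ξ):
  D: 354.1 − 2(109.8) − 1(19.72) = 114.7
  E: 0 + 1(109.8) = 109.8
  A: 0 + 1(19.72) = 19.72
  B: 0 + 1(19.72) = 19.72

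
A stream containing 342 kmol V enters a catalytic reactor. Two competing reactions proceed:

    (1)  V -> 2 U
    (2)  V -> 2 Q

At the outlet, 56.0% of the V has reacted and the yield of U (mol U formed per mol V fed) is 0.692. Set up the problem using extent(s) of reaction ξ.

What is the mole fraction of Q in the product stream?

0.274

Yield of U: 2ξ₁ / 342 = 0.692 → ξ₁ = 118.3 kmol.
Conversion of V: 1ξ₁ + 1ξ₂ = 0.56 × 342 = 191.5 → ξ₂ = 73.19 kmol.
Outlet amounts (n = n₀ + Σ ν·ξ):
  V: 342 − 1(118.3) − 1(73.19) = 150.5
  U: 0 + 2(118.3) = 236.7
  Q: 0 + 2(73.19) = 146.4
Total out = 533.5 kmol; y_Q = 146.4 / 533.5 = 0.2744.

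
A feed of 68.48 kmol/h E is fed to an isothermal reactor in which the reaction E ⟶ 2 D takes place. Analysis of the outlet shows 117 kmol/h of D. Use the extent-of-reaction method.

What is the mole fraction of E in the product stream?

0.0786

For D: n = n₀ + 2ξ → 117 = 0 + 2ξ, giving ξ = 58.5 kmol/h.
Outlet amounts (n = n₀ + ν ξ):
  E: 68.48 − 1(58.5) = 9.98
  D: 0 + 2(58.5) = 117
Total out = 127 kmol/h; y_E = 9.98 / 127 = 0.0786.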